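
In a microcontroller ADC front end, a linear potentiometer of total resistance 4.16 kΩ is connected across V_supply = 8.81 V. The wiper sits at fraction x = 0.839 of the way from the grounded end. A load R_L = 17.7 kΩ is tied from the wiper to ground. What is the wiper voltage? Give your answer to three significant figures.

V_out ≈ 7.16 V

Lower segment x·R_p = 3.490 kΩ; upper segment (1−x)·R_p = 0.6698 kΩ.
Lower segment in parallel with the load: 3.490 ‖ 17.7 = 2.915 kΩ.
Loaded-divider output: V_out = 8.81 × 0.8132 = 7.164 V.
(Unloaded: V_out = x·V_supply = 7.39 V.)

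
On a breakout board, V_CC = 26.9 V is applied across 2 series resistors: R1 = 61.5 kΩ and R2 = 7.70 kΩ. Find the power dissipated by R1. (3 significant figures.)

P ≈ 9.29 mW

The common current is I = 26.9/69.20 = 0.3887 mA.
V(R1) = I·R = 23.91 V; P = V·I = 23.91 × 0.3887 = 9.293 mW.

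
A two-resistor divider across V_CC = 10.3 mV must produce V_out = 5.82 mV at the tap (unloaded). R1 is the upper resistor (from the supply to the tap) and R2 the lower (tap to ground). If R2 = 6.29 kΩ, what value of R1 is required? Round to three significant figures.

V_out/V_CC = R2/(R1+R2) = 0.5650.
Rearranging, R1 = R2·(1−k)/k = 6.29 × 0.7698 = 4.842 kΩ.

R1 ≈ 4.84 kΩ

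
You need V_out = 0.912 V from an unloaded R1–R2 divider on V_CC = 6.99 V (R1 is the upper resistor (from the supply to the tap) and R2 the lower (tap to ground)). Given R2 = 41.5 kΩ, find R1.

R1 ≈ 277 kΩ

The divider ratio is R2/(R1+R2) = 0.912/6.99 = 0.1305.
So R1 = R2 · (V_CC/V_out − 1) = 41.5 × (6.99/0.912 − 1) = 41.5 × 6.664 = 276.6 kΩ.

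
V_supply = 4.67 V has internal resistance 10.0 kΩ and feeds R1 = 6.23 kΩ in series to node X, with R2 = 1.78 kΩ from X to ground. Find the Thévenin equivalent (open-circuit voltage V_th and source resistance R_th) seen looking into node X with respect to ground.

V_th ≈ 0.462 V, R_th ≈ 1.60 kΩ

R1' = 10.0 + 6.23 = 16.23 kΩ (source resistance + R1).
Open-circuit (no load on X): V_th = V_supply · R2/(R1' + R2) = 4.67 × 1.78/(16.23 + 1.78) = 0.4616 V.
Looking into X with the source shorted: R_th = R1'·R2/(R1'+R2) = 16.23 × 1.78/18.01 = 1.604 kΩ.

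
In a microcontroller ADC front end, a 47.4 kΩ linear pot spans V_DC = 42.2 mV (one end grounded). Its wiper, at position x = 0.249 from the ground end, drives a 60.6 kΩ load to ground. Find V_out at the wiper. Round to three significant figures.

Split the track: R_lower = x·R_p = 11.80 kΩ, R_upper = (1−x)·R_p = 35.60 kΩ.
R_L loads the lower segment: effective lower R = 9.879 kΩ.
Loaded-divider output: V_out = 42.2 × 0.2172 = 9.167 mV.

V_out ≈ 9.17 mV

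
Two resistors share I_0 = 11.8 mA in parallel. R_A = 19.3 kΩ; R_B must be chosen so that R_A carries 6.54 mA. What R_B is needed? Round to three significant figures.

R_B ≈ 24.0 kΩ

In a two-way split, I_A/I_0 = R_B/(R_A + R_B).
With f = 0.5542, R_B = R_A · f/(1−f) = 19.3 × 1.243 = 24.00 kΩ.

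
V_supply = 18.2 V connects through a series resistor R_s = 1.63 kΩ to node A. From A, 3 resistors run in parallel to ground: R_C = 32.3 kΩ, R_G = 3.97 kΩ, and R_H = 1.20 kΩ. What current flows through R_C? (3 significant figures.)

Equivalent of the parallel group: R_p = 0.8959 kΩ.
V_A = 18.2 × 0.8959/2.526 = 6.455 V.
I(R_C) = V_A / R_C = 6.455/32.3 = 0.1999 mA.
(Check via current divider: I_total = 7.205 mA; share G_k/ΣG = 0.02774 → same result.)

I ≈ 0.200 mA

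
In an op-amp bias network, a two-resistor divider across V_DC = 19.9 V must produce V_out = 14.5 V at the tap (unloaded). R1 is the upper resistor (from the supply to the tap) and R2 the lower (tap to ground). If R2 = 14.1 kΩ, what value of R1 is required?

R1 ≈ 5.25 kΩ

The divider ratio is R2/(R1+R2) = 14.5/19.9 = 0.7286.
Rearranging, R1 = R2·(1−k)/k = 14.1 × 0.3724 = 5.251 kΩ.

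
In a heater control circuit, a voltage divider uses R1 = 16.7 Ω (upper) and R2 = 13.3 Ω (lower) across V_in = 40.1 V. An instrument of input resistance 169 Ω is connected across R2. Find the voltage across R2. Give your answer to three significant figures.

R2 ‖ R_L = (13.3 × 169)/(13.3 + 169) = 12.33 Ω.
Voltage divider with the loaded lower leg: V_out = 40.1 × 12.33/(16.7 + 12.33) = 40.1 × 0.4247 = 17.03 V.
(Unloaded it would be 17.8 V; the load pulls it down.)

V_out ≈ 17.0 V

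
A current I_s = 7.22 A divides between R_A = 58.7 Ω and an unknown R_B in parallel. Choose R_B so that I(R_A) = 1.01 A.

R_B ≈ 9.55 Ω

In a two-way split, I_A/I_s = R_B/(R_A + R_B).
1.01/7.22 = R_B/(R_A + R_B) → R_B = R_A · (0.1399)/(1 − 0.1399) = 58.7 × 0.1626 = 9.547 Ω.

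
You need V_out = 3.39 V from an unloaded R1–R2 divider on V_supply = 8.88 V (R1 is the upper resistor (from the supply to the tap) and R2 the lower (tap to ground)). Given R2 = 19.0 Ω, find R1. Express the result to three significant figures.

V_out/V_supply = R2/(R1+R2) = 0.3818.
R1 = R2·(1/k − 1) = 19.0 × 1.619 = 30.77 Ω.

R1 ≈ 30.8 Ω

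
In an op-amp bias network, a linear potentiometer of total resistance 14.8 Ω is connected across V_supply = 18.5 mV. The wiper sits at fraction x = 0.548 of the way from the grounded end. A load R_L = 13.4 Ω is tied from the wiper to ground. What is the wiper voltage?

V_out ≈ 7.96 mV

Lower segment x·R_p = 8.110 Ω; upper segment (1−x)·R_p = 6.690 Ω.
Lower segment in parallel with the load: 8.110 ‖ 13.4 = 5.052 Ω.
Then V_out = V_supply · 5.052/(6.690 + 5.052) = 7.960 mV.
(Unloaded: V_out = x·V_supply = 10.1 mV.)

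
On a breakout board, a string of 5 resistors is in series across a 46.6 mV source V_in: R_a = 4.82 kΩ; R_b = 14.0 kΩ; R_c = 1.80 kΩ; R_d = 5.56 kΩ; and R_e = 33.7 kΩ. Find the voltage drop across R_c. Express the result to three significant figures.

V ≈ 1.40 mV

Total series resistance ΣR = 4.82 + 14.0 + 1.80 + 5.56 + 33.7 = 59.88 kΩ.
By the voltage-divider rule, V = 46.6 × 1.800/59.88 = 1.401 mV.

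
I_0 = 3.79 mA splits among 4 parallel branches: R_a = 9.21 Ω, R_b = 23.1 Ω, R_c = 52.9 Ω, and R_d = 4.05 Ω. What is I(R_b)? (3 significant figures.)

Total conductance ΣG = 1/9.21 + 1/23.1 + 1/52.9 + 1/4.05 = 0.4177 (units of 1/Ω).
Current divider: I(R_b) = I_0 · G_k/ΣG = 3.79 × (0.04329/0.4177) = 3.79 × 0.1036 = 0.3928 mA.

I ≈ 0.393 mA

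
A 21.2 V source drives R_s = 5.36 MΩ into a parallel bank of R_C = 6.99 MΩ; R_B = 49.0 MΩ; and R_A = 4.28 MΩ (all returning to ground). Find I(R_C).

Parallel bank: R_p = 1/(1/6.99 + 1/49.0 + 1/4.28) = 2.518 MΩ.
Node voltage V_A = V_in · R_p/(R_s + R_p) = 21.2 × 0.3196 = 6.776 V.
I(R_C) = V_A / R_C = 6.776/6.99 = 0.9694 µA.
(Equivalently: I_total = 2.691 µA, then current-divider fraction G_k/ΣG = 0.3603.)

I ≈ 0.969 µA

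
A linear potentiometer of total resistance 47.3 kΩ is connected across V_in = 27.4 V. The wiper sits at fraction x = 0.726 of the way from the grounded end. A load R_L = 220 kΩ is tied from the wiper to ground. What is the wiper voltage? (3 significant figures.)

V_out ≈ 19.1 V

Split the track: R_lower = x·R_p = 34.34 kΩ, R_upper = (1−x)·R_p = 12.96 kΩ.
R_L loads the lower segment: effective lower R = 29.70 kΩ.
Loaded-divider output: V_out = 27.4 × 0.6962 = 19.08 V.
(Unloaded: V_out = x·V_in = 19.9 V.)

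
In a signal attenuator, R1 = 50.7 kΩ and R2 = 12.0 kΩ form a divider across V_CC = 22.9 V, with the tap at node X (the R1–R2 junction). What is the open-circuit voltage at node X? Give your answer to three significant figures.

V_th ≈ 4.38 V

V_th is the unloaded tap voltage: V_CC · R2/(R1+R2) = 22.9 × 0.1914 = 4.383 V.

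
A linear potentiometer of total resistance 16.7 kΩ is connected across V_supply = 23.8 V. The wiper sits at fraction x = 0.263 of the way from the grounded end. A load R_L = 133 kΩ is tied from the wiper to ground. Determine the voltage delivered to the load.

V_out ≈ 6.11 V

Split the track: R_lower = x·R_p = 4.392 kΩ, R_upper = (1−x)·R_p = 12.31 kΩ.
Lower segment in parallel with the load: 4.392 ‖ 133 = 4.252 kΩ.
Then V_out = V_supply · 4.252/(12.31 + 4.252) = 6.111 V.
(Unloaded: V_out = x·V_supply = 6.26 V.)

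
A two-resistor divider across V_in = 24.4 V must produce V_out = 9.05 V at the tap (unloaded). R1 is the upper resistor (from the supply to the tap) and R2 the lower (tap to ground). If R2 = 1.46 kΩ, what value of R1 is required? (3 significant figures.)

Required fraction k = V_out/V_in = 0.3709.
So R1 = R2 · (V_in/V_out − 1) = 1.46 × (24.4/9.05 − 1) = 1.46 × 1.696 = 2.476 kΩ.

R1 ≈ 2.48 kΩ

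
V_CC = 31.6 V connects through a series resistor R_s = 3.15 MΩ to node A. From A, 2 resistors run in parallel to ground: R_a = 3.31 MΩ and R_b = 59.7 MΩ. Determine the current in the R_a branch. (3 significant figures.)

Combine the parallel branches: R_p = (1/3.31 + 1/59.7)⁻¹ = 3.136 MΩ.
Node voltage V_A = V_CC · R_p/(R_s + R_p) = 31.6 × 0.4989 = 15.77 V.
I(R_a) = V_A / R_a = 15.77/3.31 = 4.763 µA.

I ≈ 4.76 µA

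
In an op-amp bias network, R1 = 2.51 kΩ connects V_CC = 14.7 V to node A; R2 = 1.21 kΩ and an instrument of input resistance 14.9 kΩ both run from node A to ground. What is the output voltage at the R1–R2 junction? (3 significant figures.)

V_out ≈ 4.53 V

First combine the lower leg with the load: R2 ‖ R_L = 1.119 kΩ.
Voltage divider with the loaded lower leg: V_out = 14.7 × 1.119/(2.51 + 1.119) = 14.7 × 0.3084 = 4.533 V.
(Unloaded it would be 4.78 V; the load pulls it down.)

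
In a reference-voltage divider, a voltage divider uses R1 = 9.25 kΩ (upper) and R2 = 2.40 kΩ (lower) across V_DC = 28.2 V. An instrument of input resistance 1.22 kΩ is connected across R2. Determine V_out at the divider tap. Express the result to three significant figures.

R2 ‖ R_L = (2.40 × 1.22)/(2.40 + 1.22) = 0.8088 kΩ.
Voltage divider with the loaded lower leg: V_out = 28.2 × 0.8088/(9.25 + 0.8088) = 28.2 × 0.08041 = 2.268 V.
(Unloaded it would be 5.81 V; the load pulls it down.)

V_out ≈ 2.27 V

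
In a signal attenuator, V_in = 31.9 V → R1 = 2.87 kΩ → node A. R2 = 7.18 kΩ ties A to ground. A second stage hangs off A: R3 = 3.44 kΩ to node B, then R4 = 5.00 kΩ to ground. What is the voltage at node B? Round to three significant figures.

Node A sees R2 in parallel with the series input of stage 2, R3 + R4 = 8.440 kΩ.
R2 ‖ (R3+R4) = 3.880 kΩ.
First divider: V_A = V_in · 3.880/(2.87 + 3.880) = 18.34 V.
Then the unloaded second divider: V_B = V_A × R4/(R3+R4) = 18.34 × 0.5924 = 10.86 V.

V_B ≈ 10.9 V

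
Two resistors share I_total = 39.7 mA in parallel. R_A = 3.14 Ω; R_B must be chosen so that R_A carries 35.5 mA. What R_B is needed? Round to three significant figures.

In a two-way split, I_A/I_total = R_B/(R_A + R_B).
With f = 0.8942, R_B = R_A · f/(1−f) = 3.14 × 8.452 = 26.54 Ω.

R_B ≈ 26.5 Ω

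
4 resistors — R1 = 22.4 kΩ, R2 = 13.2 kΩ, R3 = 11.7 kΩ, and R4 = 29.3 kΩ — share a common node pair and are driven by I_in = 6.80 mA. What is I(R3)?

Conductances: ΣG = 1/22.4 + 1/13.2 + 1/11.7 + 1/29.3 = 0.2400 (1/kΩ).
Current divider: I(R3) = I_in · G_k/ΣG = 6.80 × (0.08547/0.2400) = 6.80 × 0.3561 = 2.422 mA.

I ≈ 2.42 mA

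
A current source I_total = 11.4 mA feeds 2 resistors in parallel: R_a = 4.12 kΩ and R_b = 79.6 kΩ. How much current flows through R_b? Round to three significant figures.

With just two branches, the current splits inversely with resistance.
I(R_b) = 11.4 × 4.12/(4.12 + 79.6) = 11.4 × 0.04921 = 0.5610 mA.

I ≈ 0.561 mA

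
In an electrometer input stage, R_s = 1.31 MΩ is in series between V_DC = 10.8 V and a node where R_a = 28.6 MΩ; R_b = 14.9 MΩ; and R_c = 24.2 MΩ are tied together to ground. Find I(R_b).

Equivalent of the parallel group: R_p = 6.973 MΩ.
V_A by voltage divider: V_A = 10.8 × 6.973/(1.31 + 6.973) = 9.092 V.
I(R_b) = V_A / R_b = 9.092/14.9 = 0.6102 µA.

I ≈ 0.610 µA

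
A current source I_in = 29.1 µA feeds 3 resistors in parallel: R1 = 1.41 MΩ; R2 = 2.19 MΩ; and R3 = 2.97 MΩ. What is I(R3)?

ΣG = 1/1.41 + 1/2.19 + 1/2.97 = 1.503.
R3 takes the fraction G_k/ΣG = 0.3367/1.503 = 0.2241, so I = 29.1 × 0.2241 = 6.521 µA.

I ≈ 6.52 µA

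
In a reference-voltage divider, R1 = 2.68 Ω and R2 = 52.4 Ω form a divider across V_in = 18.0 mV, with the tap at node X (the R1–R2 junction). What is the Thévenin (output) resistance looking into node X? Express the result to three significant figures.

R_th ≈ 2.55 Ω

With V_in suppressed (replaced by a short), R_th = R1 ‖ R2 = (2.680 × 52.4)/(2.680 + 52.4) = 2.550 Ω.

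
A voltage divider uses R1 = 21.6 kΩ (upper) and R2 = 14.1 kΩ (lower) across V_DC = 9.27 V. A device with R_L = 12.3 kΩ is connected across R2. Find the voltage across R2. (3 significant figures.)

V_out ≈ 2.16 V

First combine the lower leg with the load: R2 ‖ R_L = 6.569 kΩ.
Then V_out = V_DC · R2'/(R1 + R2') = 9.27 × 6.569/28.17 = 2.162 V.
(Unloaded it would be 3.66 V; the load pulls it down.)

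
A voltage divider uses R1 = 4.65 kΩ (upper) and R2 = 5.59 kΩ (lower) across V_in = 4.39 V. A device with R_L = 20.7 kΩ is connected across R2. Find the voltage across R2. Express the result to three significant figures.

V_out ≈ 2.13 V

The load sits in parallel with R2, giving an effective lower resistance R2' = R2·R_L/(R2+R_L) = 4.401 kΩ.
Now apply the divider: V_out = 4.39 × 0.4863 = 2.135 V.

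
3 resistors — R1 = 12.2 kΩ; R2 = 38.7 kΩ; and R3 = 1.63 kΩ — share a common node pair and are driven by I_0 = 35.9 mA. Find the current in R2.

I ≈ 1.29 mA

Total conductance ΣG = 1/12.2 + 1/38.7 + 1/1.63 = 0.7213 (units of 1/kΩ).
R2 takes the fraction G_k/ΣG = 0.02584/0.7213 = 0.03582, so I = 35.9 × 0.03582 = 1.286 mA.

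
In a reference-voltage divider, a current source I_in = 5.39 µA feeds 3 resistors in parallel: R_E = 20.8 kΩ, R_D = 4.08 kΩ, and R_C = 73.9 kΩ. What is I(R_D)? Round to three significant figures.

I ≈ 4.31 µA

ΣG = 1/20.8 + 1/4.08 + 1/73.9 = 0.3067.
By the current-divider rule, I = I_in · G_k/ΣG = 5.39 × 0.7991 = 4.307 µA.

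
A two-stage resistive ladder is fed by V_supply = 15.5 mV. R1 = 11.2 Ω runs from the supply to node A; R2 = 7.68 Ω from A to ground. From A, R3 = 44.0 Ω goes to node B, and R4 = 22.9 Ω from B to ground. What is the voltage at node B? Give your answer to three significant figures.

Node A sees R2 in parallel with the series input of stage 2, R3 + R4 = 66.90 Ω.
Effective lower resistance at A: R2 ‖ 66.90 = 6.889 Ω.
V_A = 15.5 × 6.889/(11.2 + 6.889) = 5.903 mV.
Stage 2 is unloaded, so V_B = V_A · R4/(R3+R4) = 5.903 × 22.9/66.90 = 2.021 mV.

V_B ≈ 2.02 mV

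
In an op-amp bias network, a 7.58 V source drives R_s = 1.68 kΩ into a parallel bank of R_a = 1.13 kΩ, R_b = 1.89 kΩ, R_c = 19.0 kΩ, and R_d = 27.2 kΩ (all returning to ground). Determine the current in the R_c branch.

Equivalent of the parallel group: R_p = 0.6651 kΩ.
V_A = 7.58 × 0.6651/2.345 = 2.150 V.
I(R_c) = V_A / R_c = 2.150/19.0 = 0.1132 mA.

I ≈ 0.113 mA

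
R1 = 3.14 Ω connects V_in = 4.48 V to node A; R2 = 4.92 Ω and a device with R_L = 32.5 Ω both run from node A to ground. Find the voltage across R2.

R2 ‖ R_L = (4.92 × 32.5)/(4.92 + 32.5) = 4.273 Ω.
Voltage divider with the loaded lower leg: V_out = 4.48 × 4.273/(3.14 + 4.273) = 4.48 × 0.5764 = 2.582 V.

V_out ≈ 2.58 V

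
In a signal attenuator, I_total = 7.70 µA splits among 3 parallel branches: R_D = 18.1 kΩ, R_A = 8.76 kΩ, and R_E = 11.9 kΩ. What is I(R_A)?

I ≈ 3.47 µA

Conductances: ΣG = 1/18.1 + 1/8.76 + 1/11.9 = 0.2534 (1/kΩ).
By the current-divider rule, I = I_total · G_k/ΣG = 7.70 × 0.4504 = 3.468 µA.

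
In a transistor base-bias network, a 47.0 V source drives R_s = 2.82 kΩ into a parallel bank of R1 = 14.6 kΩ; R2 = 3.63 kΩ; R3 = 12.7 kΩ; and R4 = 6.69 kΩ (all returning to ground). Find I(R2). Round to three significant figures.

Parallel bank: R_p = 1/(1/14.6 + 1/3.63 + 1/12.7 + 1/6.69) = 1.748 kΩ.
V_A by voltage divider: V_A = 47.0 × 1.748/(2.82 + 1.748) = 17.98 V.
Branch current I = V_A/R2 = 17.98/3.63 = 4.954 mA.

I ≈ 4.95 mA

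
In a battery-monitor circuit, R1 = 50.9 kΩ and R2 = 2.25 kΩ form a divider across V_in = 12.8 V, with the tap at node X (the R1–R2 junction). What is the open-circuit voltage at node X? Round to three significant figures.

V_th ≈ 0.542 V

V_th is the unloaded tap voltage: V_in · R2/(R1+R2) = 12.8 × 0.04233 = 0.5419 V.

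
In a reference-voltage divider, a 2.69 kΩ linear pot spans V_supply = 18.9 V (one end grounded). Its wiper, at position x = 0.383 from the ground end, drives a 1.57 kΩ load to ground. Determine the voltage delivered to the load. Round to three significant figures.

Split the track: R_lower = x·R_p = 1.030 kΩ, R_upper = (1−x)·R_p = 1.660 kΩ.
R_L loads the lower segment: effective lower R = 0.6221 kΩ.
Then V_out = V_supply · 0.6221/(1.660 + 0.6221) = 5.153 V.

V_out ≈ 5.15 V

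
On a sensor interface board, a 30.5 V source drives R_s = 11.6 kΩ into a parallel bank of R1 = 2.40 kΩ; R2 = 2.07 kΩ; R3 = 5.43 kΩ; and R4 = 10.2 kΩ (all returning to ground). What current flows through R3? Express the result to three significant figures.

I ≈ 0.382 mA

Equivalent of the parallel group: R_p = 0.8461 kΩ.
V_A by voltage divider: V_A = 30.5 × 0.8461/(11.6 + 0.8461) = 2.073 V.
Branch current I = V_A/R3 = 2.073/5.43 = 0.3818 mA.
(Check via current divider: I_total = 2.451 mA; share G_k/ΣG = 0.1558 → same result.)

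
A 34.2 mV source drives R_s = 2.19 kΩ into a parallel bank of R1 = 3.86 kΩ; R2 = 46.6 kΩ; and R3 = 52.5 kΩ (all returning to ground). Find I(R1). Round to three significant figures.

Equivalent of the parallel group: R_p = 3.338 kΩ.
Node voltage V_A = V_s · R_p/(R_s + R_p) = 34.2 × 0.6038 = 20.65 mV.
Branch current I = V_A/R1 = 20.65/3.86 = 5.350 µA.

I ≈ 5.35 µA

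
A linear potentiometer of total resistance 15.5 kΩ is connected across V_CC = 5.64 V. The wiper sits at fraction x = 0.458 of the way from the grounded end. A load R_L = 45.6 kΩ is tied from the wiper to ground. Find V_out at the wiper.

The pot divides into 8.401 kΩ above the wiper and 7.099 kΩ below.
(x·R_p) ‖ R_L = 6.143 kΩ.
V_out = 5.64 × 6.143/(8.401 + 6.143) = 2.382 V.
(Unloaded: V_out = x·V_CC = 2.58 V.)

V_out ≈ 2.38 V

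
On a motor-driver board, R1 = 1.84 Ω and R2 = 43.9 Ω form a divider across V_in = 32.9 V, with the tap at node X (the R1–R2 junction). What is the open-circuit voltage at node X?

With X open, the divider is unloaded: V_th = 32.9 × 43.9/45.74 = 31.58 V.

V_th ≈ 31.6 V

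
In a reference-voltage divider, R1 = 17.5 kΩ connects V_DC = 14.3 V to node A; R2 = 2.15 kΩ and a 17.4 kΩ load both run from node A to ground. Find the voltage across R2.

V_out ≈ 1.41 V

First combine the lower leg with the load: R2 ‖ R_L = 1.914 kΩ.
Voltage divider with the loaded lower leg: V_out = 14.3 × 1.914/(17.5 + 1.914) = 14.3 × 0.09857 = 1.410 V.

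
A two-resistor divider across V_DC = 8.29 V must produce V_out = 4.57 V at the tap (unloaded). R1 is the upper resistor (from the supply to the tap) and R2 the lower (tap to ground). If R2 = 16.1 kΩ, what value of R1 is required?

R1 ≈ 13.1 kΩ

Required fraction k = V_out/V_DC = 0.5513.
So R1 = R2 · (V_DC/V_out − 1) = 16.1 × (8.29/4.57 − 1) = 16.1 × 0.8140 = 13.11 kΩ.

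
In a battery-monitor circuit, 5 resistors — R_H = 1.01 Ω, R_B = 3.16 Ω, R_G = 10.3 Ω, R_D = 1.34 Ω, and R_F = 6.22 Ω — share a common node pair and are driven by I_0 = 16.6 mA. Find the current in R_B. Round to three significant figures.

Conductances: ΣG = 1/1.01 + 1/3.16 + 1/10.3 + 1/1.34 + 1/6.22 = 2.311 (1/Ω).
Current divider: I(R_B) = I_0 · G_k/ΣG = 16.6 × (0.3165/2.311) = 16.6 × 0.1370 = 2.273 mA.

I ≈ 2.27 mA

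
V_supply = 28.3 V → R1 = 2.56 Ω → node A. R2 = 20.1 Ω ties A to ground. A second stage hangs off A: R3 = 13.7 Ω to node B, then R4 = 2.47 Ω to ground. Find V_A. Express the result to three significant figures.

V_A ≈ 22.0 V

Node A sees R2 in parallel with the series input of stage 2, R3 + R4 = 16.17 Ω.
R2 ‖ (R3+R4) = 8.961 Ω.
So V_A = 28.3 × 0.7778 = 22.01 V.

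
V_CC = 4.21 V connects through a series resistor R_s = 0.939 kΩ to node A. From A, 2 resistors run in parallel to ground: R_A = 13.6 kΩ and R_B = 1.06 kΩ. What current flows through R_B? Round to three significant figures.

Combine the parallel branches: R_p = (1/13.6 + 1/1.06)⁻¹ = 0.9834 kΩ.
V_A = 4.21 × 0.9834/1.922 = 2.154 V.
Branch current I = V_A/R_B = 2.154/1.06 = 2.032 mA.

I ≈ 2.03 mA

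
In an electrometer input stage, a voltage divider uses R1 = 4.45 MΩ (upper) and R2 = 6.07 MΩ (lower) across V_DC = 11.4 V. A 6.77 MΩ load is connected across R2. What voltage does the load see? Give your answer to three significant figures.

The load sits in parallel with R2, giving an effective lower resistance R2' = R2·R_L/(R2+R_L) = 3.200 MΩ.
Now apply the divider: V_out = 11.4 × 0.4183 = 4.769 V.
(Unloaded it would be 6.58 V; the load pulls it down.)

V_out ≈ 4.77 V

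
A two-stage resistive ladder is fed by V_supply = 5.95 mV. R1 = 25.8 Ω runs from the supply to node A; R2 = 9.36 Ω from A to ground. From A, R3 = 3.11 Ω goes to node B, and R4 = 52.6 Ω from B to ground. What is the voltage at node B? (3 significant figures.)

V_B ≈ 1.33 mV

The second stage (R3 + R4 = 55.71 Ω) loads node A in parallel with R2.
R2 ‖ (R3+R4) = 8.014 Ω.
First divider: V_A = V_supply · 8.014/(25.8 + 8.014) = 1.410 mV.
Then the unloaded second divider: V_B = V_A × R4/(R3+R4) = 1.410 × 0.9442 = 1.331 mV.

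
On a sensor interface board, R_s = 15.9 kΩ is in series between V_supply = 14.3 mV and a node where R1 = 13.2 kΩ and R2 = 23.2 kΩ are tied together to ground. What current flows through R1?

I ≈ 0.375 µA

Equivalent of the parallel group: R_p = 8.413 kΩ.
V_A = 14.3 × 8.413/24.31 = 4.948 mV.
I(R1) = V_A / R1 = 4.948/13.2 = 0.3749 µA.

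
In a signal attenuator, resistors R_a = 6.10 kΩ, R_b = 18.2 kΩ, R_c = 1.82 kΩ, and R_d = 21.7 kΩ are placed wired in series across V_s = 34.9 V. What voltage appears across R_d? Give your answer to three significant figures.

V ≈ 15.8 V

Total series resistance ΣR = 6.10 + 18.2 + 1.82 + 21.7 = 47.82 kΩ.
By the voltage-divider rule, V = 34.9 × 21.70/47.82 = 15.84 V.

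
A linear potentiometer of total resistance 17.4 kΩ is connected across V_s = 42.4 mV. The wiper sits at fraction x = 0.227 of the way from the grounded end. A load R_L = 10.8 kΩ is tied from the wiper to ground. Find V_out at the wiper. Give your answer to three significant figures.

Lower segment x·R_p = 3.950 kΩ; upper segment (1−x)·R_p = 13.45 kΩ.
R_L loads the lower segment: effective lower R = 2.892 kΩ.
Loaded-divider output: V_out = 42.4 × 0.1770 = 7.504 mV.

V_out ≈ 7.50 mV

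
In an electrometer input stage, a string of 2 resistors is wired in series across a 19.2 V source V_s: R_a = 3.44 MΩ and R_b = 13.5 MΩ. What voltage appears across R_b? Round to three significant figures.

V ≈ 15.3 V

ΣR = 3.44 + 13.5 = 16.94 MΩ.
Voltage divider: V = V_s · (13.50 / 16.94) = 19.2 × 0.7969 = 15.30 V.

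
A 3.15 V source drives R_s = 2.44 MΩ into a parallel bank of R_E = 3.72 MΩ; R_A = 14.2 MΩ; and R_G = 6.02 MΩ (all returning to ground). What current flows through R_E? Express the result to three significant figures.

I ≈ 0.379 µA

Combine the parallel branches: R_p = (1/3.72 + 1/14.2 + 1/6.02)⁻¹ = 1.979 MΩ.
V_A = 3.15 × 1.979/4.419 = 1.411 V.
I(R_E) = V_A / R_E = 1.411/3.72 = 0.3792 µA.
(Check via current divider: I_total = 0.7129 µA; share G_k/ΣG = 0.5319 → same result.)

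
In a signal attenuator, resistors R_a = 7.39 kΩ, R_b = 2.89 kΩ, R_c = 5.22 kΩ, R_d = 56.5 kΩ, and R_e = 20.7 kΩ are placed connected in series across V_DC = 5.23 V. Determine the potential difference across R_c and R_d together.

Series total: ΣR = 7.39 + 2.89 + 5.22 + 56.5 + 20.7 = 92.70 kΩ.
R_{R_c..R_d} = 5.22 + 56.5 = 61.72 kΩ.
V = V_DC · R/ΣR = 5.23 × 0.6658 = 3.482 V.

V ≈ 3.48 V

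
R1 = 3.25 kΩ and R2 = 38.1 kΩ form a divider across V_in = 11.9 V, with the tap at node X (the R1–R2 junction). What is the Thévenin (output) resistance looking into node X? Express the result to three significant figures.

Zeroing V_in shorts the top of R1 to ground, so R_th = R1 ‖ R2 = 2.995 kΩ.

R_th ≈ 2.99 kΩ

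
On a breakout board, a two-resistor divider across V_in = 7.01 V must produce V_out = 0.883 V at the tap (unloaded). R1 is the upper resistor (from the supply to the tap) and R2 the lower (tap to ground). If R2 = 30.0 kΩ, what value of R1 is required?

R1 ≈ 208 kΩ

V_out/V_in = R2/(R1+R2) = 0.1260.
So R1 = R2 · (V_in/V_out − 1) = 30.0 × (7.01/0.883 − 1) = 30.0 × 6.939 = 208.2 kΩ.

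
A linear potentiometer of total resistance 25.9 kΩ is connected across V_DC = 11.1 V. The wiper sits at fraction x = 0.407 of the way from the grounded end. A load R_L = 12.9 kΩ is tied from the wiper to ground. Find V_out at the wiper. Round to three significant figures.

Split the track: R_lower = x·R_p = 10.54 kΩ, R_upper = (1−x)·R_p = 15.36 kΩ.
Lower segment in parallel with the load: 10.54 ‖ 12.9 = 5.801 kΩ.
Loaded-divider output: V_out = 11.1 × 0.2742 = 3.043 V.

V_out ≈ 3.04 V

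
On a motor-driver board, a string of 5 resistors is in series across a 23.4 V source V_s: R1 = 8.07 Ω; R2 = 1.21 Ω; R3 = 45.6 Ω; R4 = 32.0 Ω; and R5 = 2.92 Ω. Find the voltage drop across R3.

V ≈ 11.9 V

Series total: ΣR = 8.07 + 1.21 + 45.6 + 32.0 + 2.92 = 89.80 Ω.
Voltage divider: V = V_s · (45.60 / 89.80) = 23.4 × 0.5078 = 11.88 V.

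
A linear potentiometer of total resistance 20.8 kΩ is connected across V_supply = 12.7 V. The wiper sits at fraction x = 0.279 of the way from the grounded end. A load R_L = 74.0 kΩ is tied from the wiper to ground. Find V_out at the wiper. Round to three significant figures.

The pot divides into 15.00 kΩ above the wiper and 5.803 kΩ below.
Lower segment in parallel with the load: 5.803 ‖ 74.0 = 5.381 kΩ.
Loaded-divider output: V_out = 12.7 × 0.2641 = 3.354 V.

V_out ≈ 3.35 V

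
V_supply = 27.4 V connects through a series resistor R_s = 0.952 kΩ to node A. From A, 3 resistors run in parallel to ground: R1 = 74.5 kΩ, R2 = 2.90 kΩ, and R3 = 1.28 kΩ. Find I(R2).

Combine the parallel branches: R_p = (1/74.5 + 1/2.90 + 1/1.28)⁻¹ = 0.8776 kΩ.
V_A by voltage divider: V_A = 27.4 × 0.8776/(0.952 + 0.8776) = 13.14 V.
Branch current I = V_A/R2 = 13.14/2.90 = 4.532 mA.
(Equivalently: I_total = 14.98 mA, then current-divider fraction G_k/ΣG = 0.3026.)

I ≈ 4.53 mA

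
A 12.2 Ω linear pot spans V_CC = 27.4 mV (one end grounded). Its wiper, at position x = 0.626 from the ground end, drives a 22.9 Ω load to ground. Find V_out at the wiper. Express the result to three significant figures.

Split the track: R_lower = x·R_p = 7.637 Ω, R_upper = (1−x)·R_p = 4.563 Ω.
Lower segment in parallel with the load: 7.637 ‖ 22.9 = 5.727 Ω.
Loaded-divider output: V_out = 27.4 × 0.5566 = 15.25 mV.
(Unloaded: V_out = x·V_CC = 17.2 mV.)

V_out ≈ 15.3 mV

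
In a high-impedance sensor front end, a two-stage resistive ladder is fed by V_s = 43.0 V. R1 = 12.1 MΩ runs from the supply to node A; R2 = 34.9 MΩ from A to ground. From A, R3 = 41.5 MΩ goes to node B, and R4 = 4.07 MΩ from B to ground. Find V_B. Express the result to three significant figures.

V_B ≈ 2.38 V

Looking into the second stage from A: R3 + R4 = 45.57 MΩ appears in parallel with R2.
R2 ‖ (R3+R4) = 19.76 MΩ.
First divider: V_A = V_s · 19.76/(12.1 + 19.76) = 26.67 V.
V_B = V_A × 0.08931 = 2.382 V.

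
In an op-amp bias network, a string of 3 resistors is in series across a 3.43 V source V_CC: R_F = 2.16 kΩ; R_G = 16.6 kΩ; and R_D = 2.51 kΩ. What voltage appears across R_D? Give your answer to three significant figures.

V ≈ 0.405 V

ΣR = 2.16 + 16.6 + 2.51 = 21.27 kΩ.
Voltage divider: V = V_CC · (2.510 / 21.27) = 3.43 × 0.1180 = 0.4048 V.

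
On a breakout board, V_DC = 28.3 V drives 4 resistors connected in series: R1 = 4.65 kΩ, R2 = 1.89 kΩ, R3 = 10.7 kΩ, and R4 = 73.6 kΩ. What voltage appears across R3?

Series total: ΣR = 4.65 + 1.89 + 10.7 + 73.6 = 90.84 kΩ.
Voltage divider: V = V_DC · (10.70 / 90.84) = 28.3 × 0.1178 = 3.333 V.

V ≈ 3.33 V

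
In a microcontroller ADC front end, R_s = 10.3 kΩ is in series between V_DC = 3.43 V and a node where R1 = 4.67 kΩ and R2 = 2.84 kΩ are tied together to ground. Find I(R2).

Equivalent of the parallel group: R_p = 1.766 kΩ.
Node voltage V_A = V_DC · R_p/(R_s + R_p) = 3.43 × 0.1464 = 0.5020 V.
I(R2) = V_A / R2 = 0.5020/2.84 = 0.1768 mA.
(Check via current divider: I_total = 0.2843 mA; share G_k/ΣG = 0.6218 → same result.)

I ≈ 0.177 mA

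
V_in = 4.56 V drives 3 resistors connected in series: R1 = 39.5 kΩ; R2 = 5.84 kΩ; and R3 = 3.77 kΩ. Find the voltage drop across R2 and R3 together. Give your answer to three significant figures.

Series total: ΣR = 39.5 + 5.84 + 3.77 = 49.11 kΩ.
R_{R2..R3} = 5.84 + 3.77 = 9.610 kΩ.
Voltage divider: V = V_in · (9.610 / 49.11) = 4.56 × 0.1957 = 0.8923 V.

V ≈ 0.892 V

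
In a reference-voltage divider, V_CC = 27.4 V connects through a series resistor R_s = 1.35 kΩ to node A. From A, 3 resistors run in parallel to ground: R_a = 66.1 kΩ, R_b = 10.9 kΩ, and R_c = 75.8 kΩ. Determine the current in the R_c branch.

Parallel bank: R_p = 1/(1/66.1 + 1/10.9 + 1/75.8) = 8.329 kΩ.
V_A by voltage divider: V_A = 27.4 × 8.329/(1.35 + 8.329) = 23.58 V.
Branch current I = V_A/R_c = 23.58/75.8 = 0.3111 mA.

I ≈ 0.311 mA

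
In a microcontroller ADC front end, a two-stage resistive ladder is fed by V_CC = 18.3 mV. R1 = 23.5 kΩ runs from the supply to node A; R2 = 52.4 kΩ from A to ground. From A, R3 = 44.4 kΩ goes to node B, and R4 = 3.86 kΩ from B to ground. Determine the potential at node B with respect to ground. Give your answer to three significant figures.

V_B ≈ 0.756 mV

Looking into the second stage from A: R3 + R4 = 48.26 kΩ appears in parallel with R2.
Effective lower resistance at A: R2 ‖ 48.26 = 25.12 kΩ.
V_A = 18.3 × 25.12/(23.5 + 25.12) = 9.455 mV.
V_B = V_A × 0.07998 = 0.7563 mV.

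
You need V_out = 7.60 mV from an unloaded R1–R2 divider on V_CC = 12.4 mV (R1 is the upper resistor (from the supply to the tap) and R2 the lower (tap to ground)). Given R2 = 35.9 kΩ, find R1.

V_out/V_CC = R2/(R1+R2) = 0.6129.
R1 = R2·(1/k − 1) = 35.9 × 0.6316 = 22.67 kΩ.

R1 ≈ 22.7 kΩ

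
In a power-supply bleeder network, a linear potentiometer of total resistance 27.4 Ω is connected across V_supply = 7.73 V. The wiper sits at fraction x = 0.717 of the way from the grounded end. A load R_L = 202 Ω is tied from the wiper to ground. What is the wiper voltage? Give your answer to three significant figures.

Lower segment x·R_p = 19.65 Ω; upper segment (1−x)·R_p = 7.754 Ω.
(x·R_p) ‖ R_L = 17.90 Ω.
Loaded-divider output: V_out = 7.73 × 0.6978 = 5.394 V.

V_out ≈ 5.39 V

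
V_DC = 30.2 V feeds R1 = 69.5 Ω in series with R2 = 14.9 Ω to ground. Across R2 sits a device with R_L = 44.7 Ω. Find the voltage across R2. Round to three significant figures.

R2 ‖ R_L = (14.9 × 44.7)/(14.9 + 44.7) = 11.18 Ω.
Voltage divider with the loaded lower leg: V_out = 30.2 × 11.18/(69.5 + 11.18) = 30.2 × 0.1385 = 4.183 V.

V_out ≈ 4.18 V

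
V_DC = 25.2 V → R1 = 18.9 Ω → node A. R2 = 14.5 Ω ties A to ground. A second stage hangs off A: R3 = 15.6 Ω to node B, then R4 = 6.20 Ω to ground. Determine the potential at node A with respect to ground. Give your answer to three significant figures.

Node A sees R2 in parallel with the series input of stage 2, R3 + R4 = 21.80 Ω.
Effective lower resistance at A: R2 ‖ 21.80 = 8.708 Ω.
So V_A = 25.2 × 0.3154 = 7.948 V.

V_A ≈ 7.95 V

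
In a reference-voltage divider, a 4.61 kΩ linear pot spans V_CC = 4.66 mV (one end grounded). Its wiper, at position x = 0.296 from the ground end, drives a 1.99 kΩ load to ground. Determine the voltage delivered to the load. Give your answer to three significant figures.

V_out ≈ 0.930 mV

The pot divides into 3.245 kΩ above the wiper and 1.365 kΩ below.
(x·R_p) ‖ R_L = 0.8095 kΩ.
Then V_out = V_CC · 0.8095/(3.245 + 0.8095) = 0.9303 mV.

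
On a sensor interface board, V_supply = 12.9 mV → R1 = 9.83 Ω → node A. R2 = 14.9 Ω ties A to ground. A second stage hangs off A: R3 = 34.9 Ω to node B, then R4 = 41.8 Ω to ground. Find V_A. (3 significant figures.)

V_A ≈ 7.22 mV

The second stage (R3 + R4 = 76.70 Ω) loads node A in parallel with R2.
Effective lower resistance at A: R2 ‖ 76.70 = 12.48 Ω.
So V_A = 12.9 × 0.5593 = 7.215 mV.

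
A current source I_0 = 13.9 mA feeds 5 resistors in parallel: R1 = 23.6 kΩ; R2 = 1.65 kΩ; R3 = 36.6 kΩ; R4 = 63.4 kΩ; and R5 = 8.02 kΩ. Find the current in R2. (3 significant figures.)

I ≈ 10.3 mA

ΣG = 1/23.6 + 1/1.65 + 1/36.6 + 1/63.4 + 1/8.02 = 0.8162.
R2 takes the fraction G_k/ΣG = 0.6061/0.8162 = 0.7425, so I = 13.9 × 0.7425 = 10.32 mA.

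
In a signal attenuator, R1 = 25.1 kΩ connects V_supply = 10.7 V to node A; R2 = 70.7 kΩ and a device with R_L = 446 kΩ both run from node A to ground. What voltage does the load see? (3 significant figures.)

R2 ‖ R_L = (70.7 × 446)/(70.7 + 446) = 61.03 kΩ.
Then V_out = V_supply · R2'/(R1 + R2') = 10.7 × 61.03/86.13 = 7.582 V.
(Unloaded it would be 7.90 V; the load pulls it down.)

V_out ≈ 7.58 V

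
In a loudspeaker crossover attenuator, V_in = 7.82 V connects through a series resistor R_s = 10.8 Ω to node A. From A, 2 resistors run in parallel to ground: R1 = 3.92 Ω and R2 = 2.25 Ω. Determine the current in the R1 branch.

I ≈ 0.233 A

Combine the parallel branches: R_p = (1/3.92 + 1/2.25)⁻¹ = 1.429 Ω.
V_A by voltage divider: V_A = 7.82 × 1.429/(10.8 + 1.429) = 0.9141 V.
Branch current I = V_A/R1 = 0.9141/3.92 = 0.2332 A.
(Check via current divider: I_total = 0.6394 A; share G_k/ΣG = 0.3647 → same result.)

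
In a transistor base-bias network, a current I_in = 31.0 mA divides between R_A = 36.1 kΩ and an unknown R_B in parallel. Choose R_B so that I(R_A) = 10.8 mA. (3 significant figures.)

The fraction through R_A equals R_B/(R_A+R_B).
With f = 0.3484, R_B = R_A · f/(1−f) = 36.1 × 0.5347 = 19.30 kΩ.

R_B ≈ 19.3 kΩ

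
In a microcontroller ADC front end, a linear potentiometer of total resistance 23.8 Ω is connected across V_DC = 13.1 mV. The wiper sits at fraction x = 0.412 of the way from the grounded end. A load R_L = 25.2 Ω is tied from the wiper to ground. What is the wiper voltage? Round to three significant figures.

V_out ≈ 4.39 mV

The pot divides into 13.99 Ω above the wiper and 9.806 Ω below.
(x·R_p) ‖ R_L = 7.059 Ω.
V_out = 13.1 × 7.059/(13.99 + 7.059) = 4.392 mV.
(Unloaded: V_out = x·V_DC = 5.40 mV.)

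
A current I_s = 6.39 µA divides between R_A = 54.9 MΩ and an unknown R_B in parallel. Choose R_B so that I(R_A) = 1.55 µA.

The fraction through R_A equals R_B/(R_A+R_B).
With f = 0.2426, R_B = R_A · f/(1−f) = 54.9 × 0.3202 = 17.58 MΩ.

R_B ≈ 17.6 MΩ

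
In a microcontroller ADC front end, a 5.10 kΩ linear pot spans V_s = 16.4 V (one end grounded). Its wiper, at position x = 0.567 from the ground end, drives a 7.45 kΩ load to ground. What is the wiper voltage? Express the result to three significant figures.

Lower segment x·R_p = 2.892 kΩ; upper segment (1−x)·R_p = 2.208 kΩ.
Lower segment in parallel with the load: 2.892 ‖ 7.45 = 2.083 kΩ.
V_out = 16.4 × 2.083/(2.208 + 2.083) = 7.961 V.

V_out ≈ 7.96 V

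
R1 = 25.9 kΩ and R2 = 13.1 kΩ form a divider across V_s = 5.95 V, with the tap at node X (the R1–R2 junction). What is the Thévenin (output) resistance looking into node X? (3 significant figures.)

Looking into X with the source shorted: R_th = R1·R2/(R1+R2) = 25.90 × 13.1/39.00 = 8.700 kΩ.

R_th ≈ 8.70 kΩ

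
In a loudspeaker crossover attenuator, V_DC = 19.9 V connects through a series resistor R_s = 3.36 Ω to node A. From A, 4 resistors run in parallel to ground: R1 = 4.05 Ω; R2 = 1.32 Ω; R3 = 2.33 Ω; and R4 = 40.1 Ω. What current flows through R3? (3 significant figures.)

I ≈ 1.45 A

Parallel bank: R_p = 1/(1/4.05 + 1/1.32 + 1/2.33 + 1/40.1) = 0.6856 Ω.
Node voltage V_A = V_DC · R_p/(R_s + R_p) = 19.9 × 0.1695 = 3.372 V.
I(R3) = V_A / R3 = 3.372/2.33 = 1.447 A.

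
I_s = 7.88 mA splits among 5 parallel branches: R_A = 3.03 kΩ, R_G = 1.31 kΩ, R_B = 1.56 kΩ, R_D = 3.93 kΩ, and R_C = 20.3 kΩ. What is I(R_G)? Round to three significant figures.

I ≈ 2.95 mA

Total conductance ΣG = 1/3.03 + 1/1.31 + 1/1.56 + 1/3.93 + 1/20.3 = 2.038 (units of 1/kΩ).
R_G takes the fraction G_k/ΣG = 0.7634/2.038 = 0.3745, so I = 7.88 × 0.3745 = 2.951 mA.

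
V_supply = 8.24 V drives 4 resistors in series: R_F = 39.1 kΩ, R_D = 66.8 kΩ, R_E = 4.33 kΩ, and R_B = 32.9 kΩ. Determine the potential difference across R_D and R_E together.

Series total: ΣR = 39.1 + 66.8 + 4.33 + 32.9 = 143.1 kΩ.
R_{R_D..R_E} = 66.8 + 4.33 = 71.13 kΩ.
Voltage divider: V = V_supply · (71.13 / 143.1) = 8.24 × 0.4970 = 4.095 V.

V ≈ 4.09 V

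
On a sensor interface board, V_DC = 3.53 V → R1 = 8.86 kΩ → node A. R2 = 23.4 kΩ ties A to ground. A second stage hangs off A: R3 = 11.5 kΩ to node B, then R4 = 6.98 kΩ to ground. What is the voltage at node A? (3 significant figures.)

Node A sees R2 in parallel with the series input of stage 2, R3 + R4 = 18.48 kΩ.
Effective lower resistance at A: R2 ‖ 18.48 = 10.33 kΩ.
V_A = 3.53 × 10.33/(8.86 + 10.33) = 1.900 V.

V_A ≈ 1.90 V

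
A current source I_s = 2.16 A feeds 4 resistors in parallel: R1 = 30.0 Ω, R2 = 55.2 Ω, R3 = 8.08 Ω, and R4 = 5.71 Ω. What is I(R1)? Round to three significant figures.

I ≈ 0.206 A

Conductances: ΣG = 1/30.0 + 1/55.2 + 1/8.08 + 1/5.71 = 0.3503 (1/Ω).
By the current-divider rule, I = I_s · G_k/ΣG = 2.16 × 0.09514 = 0.2055 A.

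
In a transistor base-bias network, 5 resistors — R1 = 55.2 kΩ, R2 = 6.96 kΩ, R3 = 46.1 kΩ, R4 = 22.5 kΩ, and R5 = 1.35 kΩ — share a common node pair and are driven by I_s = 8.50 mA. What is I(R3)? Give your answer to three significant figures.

I ≈ 0.190 mA

Conductances: ΣG = 1/55.2 + 1/6.96 + 1/46.1 + 1/22.5 + 1/1.35 = 0.9687 (1/kΩ).
R3 takes the fraction G_k/ΣG = 0.02169/0.9687 = 0.02239, so I = 8.50 × 0.02239 = 0.1903 mA.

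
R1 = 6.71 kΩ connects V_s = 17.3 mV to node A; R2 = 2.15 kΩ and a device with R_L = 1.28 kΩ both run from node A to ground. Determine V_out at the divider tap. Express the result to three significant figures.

First combine the lower leg with the load: R2 ‖ R_L = 0.8023 kΩ.
Then V_out = V_s · R2'/(R1 + R2') = 17.3 × 0.8023/7.512 = 1.848 mV.
(Unloaded it would be 4.20 mV; the load pulls it down.)

V_out ≈ 1.85 mV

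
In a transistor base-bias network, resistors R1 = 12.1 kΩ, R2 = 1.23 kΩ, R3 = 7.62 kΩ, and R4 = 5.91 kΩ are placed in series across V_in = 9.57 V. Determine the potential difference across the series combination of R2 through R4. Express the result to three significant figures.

V ≈ 5.26 V

Total series resistance ΣR = 12.1 + 1.23 + 7.62 + 5.91 = 26.86 kΩ.
R_{R2..R4} = 1.23 + 7.62 + 5.91 = 14.76 kΩ.
Voltage divider: V = V_in · (14.76 / 26.86) = 9.57 × 0.5495 = 5.259 V.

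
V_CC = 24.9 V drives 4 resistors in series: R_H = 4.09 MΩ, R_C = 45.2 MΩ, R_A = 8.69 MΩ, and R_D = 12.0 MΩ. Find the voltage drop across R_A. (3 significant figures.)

V ≈ 3.09 V

Total series resistance ΣR = 4.09 + 45.2 + 8.69 + 12.0 = 69.98 MΩ.
Voltage divider: V = V_CC · (8.690 / 69.98) = 24.9 × 0.1242 = 3.092 V.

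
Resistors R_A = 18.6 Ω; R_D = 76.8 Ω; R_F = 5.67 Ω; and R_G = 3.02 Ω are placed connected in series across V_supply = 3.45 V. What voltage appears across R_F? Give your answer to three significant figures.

V ≈ 0.188 V

ΣR = 18.6 + 76.8 + 5.67 + 3.02 = 104.1 Ω.
By the voltage-divider rule, V = 3.45 × 5.670/104.1 = 0.1879 V.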